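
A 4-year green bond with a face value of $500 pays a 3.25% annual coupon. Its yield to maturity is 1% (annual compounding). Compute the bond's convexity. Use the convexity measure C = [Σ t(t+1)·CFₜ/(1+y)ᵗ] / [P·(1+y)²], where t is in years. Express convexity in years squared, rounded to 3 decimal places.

With y = 0.01:
  t   CF        PV=CF/(1+0.01)^t    t·PV        t(t+1)·PV
  1        16.25        16.0891        16.0891          32.1782
  2        16.25        15.9298        31.8596          95.5789
  3        16.25        15.7721        47.3163         189.2651
  4       516.25       496.1061     1,984.4244       9,922.1221
  Σ                    543.8971     2,079.6894      10,239.1442
P = 543.8971.
Convexity = Σ t(t+1)·PV / [P·(1+y)²] = 10,239.1442 / (543.8971 × 1.020100) = 18.45458.

18.455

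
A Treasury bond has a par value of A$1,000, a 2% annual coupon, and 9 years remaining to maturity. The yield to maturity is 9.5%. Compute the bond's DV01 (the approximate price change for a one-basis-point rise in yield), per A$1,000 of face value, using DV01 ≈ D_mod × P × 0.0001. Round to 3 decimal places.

A$0.410

Periodic yield y = 0.095.
  t   CF        PV=CF/(1+0.095)^t    t·PV
  1        20.00        18.2648        18.2648
  2        20.00        16.6802        33.3604
  3        20.00        15.2331        45.6992
  4        20.00        13.9115        55.6459
  5        20.00        12.7046        63.5228
  6        20.00        11.6023        69.6140
  7        20.00        10.5957        74.1702
  8        20.00         9.6765        77.4118
  9     1,020.00       450.6850     4,056.1650
  Σ                    559.3537     4,493.8541
P = 559.3537; D_Mac = 8.03401 yrs; D_mod = 7.33700 yrs.
DV01 ≈ 7.33700 × 559.3537 × 0.0001 = 0.410398.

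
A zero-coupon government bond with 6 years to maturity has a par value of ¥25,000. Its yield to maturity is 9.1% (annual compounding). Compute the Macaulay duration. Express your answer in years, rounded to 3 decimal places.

6.000 years

A zero-coupon bond has a single cash flow at maturity, so its Macaulay duration equals its maturity: 6 years.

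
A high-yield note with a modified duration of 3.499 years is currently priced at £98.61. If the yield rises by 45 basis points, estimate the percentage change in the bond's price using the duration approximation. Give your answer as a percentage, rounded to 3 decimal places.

-1.575%

Duration approximation: ΔP/P ≈ -D_mod · Δy = -3.499 × (+0.0045) = -0.0157455.
As a percentage: -1.57455%.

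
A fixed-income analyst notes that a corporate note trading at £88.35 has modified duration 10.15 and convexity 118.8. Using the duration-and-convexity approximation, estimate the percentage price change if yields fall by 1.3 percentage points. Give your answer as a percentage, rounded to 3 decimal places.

Duration effect: -D_mod·Δy = -10.15 × (-0.013) = +0.131950
Convexity effect: ½·C·(Δy)² = 0.5 × 118.8 × (-0.013)² = +0.0100386
ΔP/P ≈ +0.131950 + 0.0100386 = +0.1419886
= +14.19886%.

+14.199%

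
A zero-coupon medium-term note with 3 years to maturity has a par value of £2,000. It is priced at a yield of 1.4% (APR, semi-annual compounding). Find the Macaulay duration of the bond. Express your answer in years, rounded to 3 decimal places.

3.000 years

A zero-coupon bond has a single cash flow at maturity, so its Macaulay duration equals its maturity: 3 years.
(Equivalently: 6 semi-annual periods ÷ 2 = 3 years.)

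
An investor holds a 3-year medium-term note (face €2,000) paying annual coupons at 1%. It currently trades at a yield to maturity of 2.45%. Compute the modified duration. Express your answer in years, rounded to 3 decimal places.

2.899 years

Periodic yield y = 0.0245. First find Macaulay duration:
  t   CF        PV=CF/(1+0.0245)^t    t·PV
  1        20.00        19.5217        19.5217
  2        20.00        19.0549        38.1097
  3     2,020.00     1,878.5185     5,635.5556
  Σ                  1,917.0951     5,693.1870
P = 1,917.0951; Macaulay duration = 5,693.1870 / 1,917.0951 = 2.96969 years.
Modified duration = D_Mac / (1 + y) = 2.96969 / 1.0245 = 2.89868 years.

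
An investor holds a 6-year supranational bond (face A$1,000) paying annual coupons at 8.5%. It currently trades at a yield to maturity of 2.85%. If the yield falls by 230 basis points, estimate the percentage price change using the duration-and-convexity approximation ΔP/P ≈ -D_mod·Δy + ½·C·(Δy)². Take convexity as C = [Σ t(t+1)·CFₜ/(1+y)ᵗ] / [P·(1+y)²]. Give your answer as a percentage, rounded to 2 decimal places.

+12.21%

With y = 0.0285:
  t   CF        PV=CF/(1+0.0285)^t    t·PV        t(t+1)·PV
  1        85.00        82.6446        82.6446         165.2893
  2        85.00        80.3545       160.7090         482.1271
  3        85.00        78.1279       234.3836         937.5346
  4        85.00        75.9629       303.8517       1,519.2587
  5        85.00        73.8580       369.2899       2,215.7395
  6     1,085.00       916.6509     5,499.9053      38,499.3372
  Σ                  1,307.5988     6,650.7843      43,819.2863
P = 1,307.5988; D_Mac = 5.08626 yrs; D_mod = 4.94532 yrs; C = 31.67978.
Duration effect: -4.94532 × (-0.023) = +0.113742
Convexity effect: 0.5 × 31.67978 × (-0.023)² = +0.0083793
ΔP/P ≈ +0.113742 + 0.0083793 = +0.122122 = +12.2122%.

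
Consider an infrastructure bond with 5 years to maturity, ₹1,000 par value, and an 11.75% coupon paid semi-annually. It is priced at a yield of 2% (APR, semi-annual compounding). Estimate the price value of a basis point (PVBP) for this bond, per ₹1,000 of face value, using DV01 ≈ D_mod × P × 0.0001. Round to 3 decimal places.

Periodic yield y = 0.01.
  t   CF        PV=CF/(1+0.01)^t    t·PV
  1        58.75        58.1683        58.1683
  2        58.75        57.5924       115.1848
  3        58.75        57.0222       171.0665
  4        58.75        56.4576       225.8304
  5        58.75        55.8986       279.4930
  6        58.75        55.3452       332.0709
  7        58.75        54.7972       383.5803
  8        58.75        54.2546       434.0371
  9        58.75        53.7175       483.4572
  10    1,058.75       958.4726     9,584.7256
  Σ                  1,461.7261    12,067.6142
P = 1,461.7261; D_Mac = 8.25573 half-year periods = 4.12786 yrs; D_mod = 4.08699 yrs.
DV01 ≈ 4.08699 × 1,461.7261 × 0.0001 = 0.597407.

₹0.597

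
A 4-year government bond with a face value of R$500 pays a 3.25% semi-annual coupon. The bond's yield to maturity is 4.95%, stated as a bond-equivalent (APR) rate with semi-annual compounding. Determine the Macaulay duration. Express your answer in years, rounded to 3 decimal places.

Periodic yield y = 0.02475. Discount each cash flow and weight by its period:
  t   CF        PV=CF/(1+0.02475)^t    t·PV
  1        8.125         7.9288         7.9288
  2        8.125         7.7373        15.4745
  3        8.125         7.5504        22.6512
  4        8.125         7.3680        29.4721
  5        8.125         7.1901        35.9504
  6        8.125         7.0164        42.0985
  7        8.125         6.8470        47.9287
  8      508.125       417.8565     3,342.8519
  Σ                    469.4944     3,544.3562
Price P = Σ PV = 469.4944.
Macaulay duration = Σ(t·PV) / P = 3,544.3562 / 469.4944 = 7.54930 half-year periods.
In years: 7.54930 / 2 = 3.77465 years.

3.775 years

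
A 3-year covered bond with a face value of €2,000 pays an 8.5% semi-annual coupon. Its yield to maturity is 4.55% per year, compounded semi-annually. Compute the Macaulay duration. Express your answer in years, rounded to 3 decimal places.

2.727 years

Periodic yield y = 0.02275. Discount each cash flow and weight by its period:
  t   CF        PV=CF/(1+0.02275)^t    t·PV
  1        85.00        83.1093        83.1093
  2        85.00        81.2606       162.5212
  3        85.00        79.4530       238.3591
  4        85.00        77.6857       310.7427
  5        85.00        75.9576       379.7882
  6     2,085.00     1,821.7515    10,930.5089
  Σ                  2,219.2177    12,105.0293
Price P = Σ PV = 2,219.2177.
Macaulay duration = Σ(t·PV) / P = 12,105.0293 / 2,219.2177 = 5.45464 half-year periods.
In years: 5.45464 / 2 = 2.72732 years.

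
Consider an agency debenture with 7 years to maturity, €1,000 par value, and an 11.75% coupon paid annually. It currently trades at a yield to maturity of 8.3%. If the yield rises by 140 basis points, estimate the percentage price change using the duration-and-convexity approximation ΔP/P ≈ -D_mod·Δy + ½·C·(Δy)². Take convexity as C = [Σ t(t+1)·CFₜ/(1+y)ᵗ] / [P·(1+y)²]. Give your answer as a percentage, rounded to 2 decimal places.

With y = 0.083:
  t   CF        PV=CF/(1+0.083)^t    t·PV        t(t+1)·PV
  1       117.50       108.4949       108.4949         216.9898
  2       117.50       100.1800       200.3600         601.0799
  3       117.50        92.5023       277.5069       1,110.0275
  4       117.50        85.4130       341.6521       1,708.2603
  5       117.50        78.8670       394.3352       2,366.0114
  6       117.50        72.8228       436.9366       3,058.5559
  7     1,117.50       639.5115     4,476.5803      35,812.6421
  Σ                  1,177.7915     6,235.8659      44,873.5669
P = 1,177.7915; D_Mac = 5.29454 yrs; D_mod = 4.88877 yrs; C = 32.48368.
Duration effect: -4.88877 × (+0.014) = -0.068443
Convexity effect: 0.5 × 32.48368 × (0.014)² = +0.0031834
ΔP/P ≈ -0.068443 + 0.0031834 = -0.065259 = -6.5259%.

-6.53%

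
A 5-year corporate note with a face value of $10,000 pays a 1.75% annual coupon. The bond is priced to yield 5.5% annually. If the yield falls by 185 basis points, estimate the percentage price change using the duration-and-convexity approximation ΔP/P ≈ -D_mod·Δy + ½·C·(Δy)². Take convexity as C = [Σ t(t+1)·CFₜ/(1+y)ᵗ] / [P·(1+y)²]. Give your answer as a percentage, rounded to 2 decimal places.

+8.88%

With y = 0.055:
  t   CF        PV=CF/(1+0.055)^t    t·PV        t(t+1)·PV
  1       175.00       165.8768       165.8768         331.7536
  2       175.00       157.2292       314.4583         943.3750
  3       175.00       149.0324       447.0972       1,788.3887
  4       175.00       141.2629       565.0517       2,825.2586
  5    10,175.00     7,785.2421    38,926.2103     233,557.2615
  Σ                  8,398.6433    40,418.6943     239,446.0374
P = 8,398.6433; D_Mac = 4.81253 yrs; D_mod = 4.56164 yrs; C = 25.61495.
Duration effect: -4.56164 × (-0.0185) = +0.084390
Convexity effect: 0.5 × 25.61495 × (-0.0185)² = +0.0043834
ΔP/P ≈ +0.084390 + 0.0043834 = +0.088774 = +8.8774%.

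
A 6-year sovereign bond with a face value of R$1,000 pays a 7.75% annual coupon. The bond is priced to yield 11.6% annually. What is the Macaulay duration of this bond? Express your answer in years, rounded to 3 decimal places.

4.919 years

Periodic yield y = 0.116. Discount each cash flow and weight by its year:
  t   CF        PV=CF/(1+0.116)^t    t·PV
  1        77.50        69.4444        69.4444
  2        77.50        62.2262       124.4524
  3        77.50        55.7582       167.2747
  4        77.50        49.9626       199.8504
  5        77.50        44.7693       223.8467
  6     1,077.50       557.7404     3,346.4425
  Σ                    839.9012     4,131.3111
Price P = Σ PV = 839.9012.
Macaulay duration = Σ(t·PV) / P = 4,131.3111 / 839.9012 = 4.91881 years.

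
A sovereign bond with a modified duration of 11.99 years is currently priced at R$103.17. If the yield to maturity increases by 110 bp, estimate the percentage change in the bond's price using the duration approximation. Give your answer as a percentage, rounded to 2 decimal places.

Duration approximation: ΔP/P ≈ -D_mod · Δy = -11.99 × (+0.011) = -0.131890.
As a percentage: -13.1890%.

-13.19%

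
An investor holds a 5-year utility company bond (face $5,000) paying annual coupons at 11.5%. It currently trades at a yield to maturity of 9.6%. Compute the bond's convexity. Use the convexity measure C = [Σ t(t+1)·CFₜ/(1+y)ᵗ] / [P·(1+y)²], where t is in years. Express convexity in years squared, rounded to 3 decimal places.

With y = 0.096:
  t   CF        PV=CF/(1+0.096)^t    t·PV        t(t+1)·PV
  1       575.00       524.6350       524.6350       1,049.2701
  2       575.00       478.6816       957.3632       2,872.0896
  3       575.00       436.7533     1,310.2599       5,241.0394
  4       575.00       398.4975     1,593.9901       7,969.9505
  5     5,575.00     3,525.2677    17,626.3385     105,758.0308
  Σ                  5,363.8351    22,012.5867     122,890.3804
P = 5,363.8351.
Convexity = Σ t(t+1)·PV / [P·(1+y)²] = 122,890.3804 / (5,363.8351 × 1.201216) = 19.07310.

19.073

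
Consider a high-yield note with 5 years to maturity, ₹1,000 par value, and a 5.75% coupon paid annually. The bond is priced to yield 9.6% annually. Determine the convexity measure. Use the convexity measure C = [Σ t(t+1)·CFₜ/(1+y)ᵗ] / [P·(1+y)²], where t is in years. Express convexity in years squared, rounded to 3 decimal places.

21.262

With y = 0.096:
  t   CF        PV=CF/(1+0.096)^t    t·PV        t(t+1)·PV
  1        57.50        52.4635        52.4635         104.9270
  2        57.50        47.8682        95.7363         287.2090
  3        57.50        43.6753       131.0260         524.1039
  4        57.50        39.8498       159.3990         796.9950
  5     1,057.50       668.6943     3,343.4714      20,060.8283
  Σ                    852.5510     3,782.0962      21,774.0632
P = 852.5510.
Convexity = Σ t(t+1)·PV / [P·(1+y)²] = 21,774.0632 / (852.5510 × 1.201216) = 21.26170.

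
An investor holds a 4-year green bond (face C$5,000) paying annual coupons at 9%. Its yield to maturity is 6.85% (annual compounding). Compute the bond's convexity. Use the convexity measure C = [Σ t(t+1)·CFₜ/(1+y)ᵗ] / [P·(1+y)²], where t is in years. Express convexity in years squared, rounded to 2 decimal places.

14.90

With y = 0.0685:
  t   CF        PV=CF/(1+0.0685)^t    t·PV        t(t+1)·PV
  1       450.00       421.1511       421.1511         842.3023
  2       450.00       394.1518       788.3035       2,364.9105
  3       450.00       368.8832     1,106.6497       4,426.5990
  4     5,450.00     4,181.1755    16,724.7020      83,623.5099
  Σ                  5,365.3616    19,040.8064      91,257.3217
P = 5,365.3616.
Convexity = Σ t(t+1)·PV / [P·(1+y)²] = 91,257.3217 / (5,365.3616 × 1.141692) = 14.89772.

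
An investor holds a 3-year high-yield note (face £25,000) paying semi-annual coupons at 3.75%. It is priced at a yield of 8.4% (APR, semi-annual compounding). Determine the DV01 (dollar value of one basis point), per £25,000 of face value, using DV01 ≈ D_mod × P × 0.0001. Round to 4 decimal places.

£6.0192

Periodic yield y = 0.042.
  t   CF        PV=CF/(1+0.042)^t    t·PV
  1       468.75       449.8560       449.8560
  2       468.75       431.7237       863.4473
  3       468.75       414.3221     1,242.9664
  4       468.75       397.6220     1,590.4880
  5       468.75       381.5950     1,907.9750
  6    25,468.75    19,897.6284   119,385.7706
  Σ                 21,972.7473   125,440.5034
P = 21,972.7473; D_Mac = 5.70891 half-year periods = 2.85446 yrs; D_mod = 2.73940 yrs.
DV01 ≈ 2.73940 × 21,972.7473 × 0.0001 = 6.019218.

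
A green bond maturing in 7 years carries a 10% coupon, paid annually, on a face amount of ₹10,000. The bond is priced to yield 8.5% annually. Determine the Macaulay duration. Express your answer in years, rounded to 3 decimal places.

5.420 years

Periodic yield y = 0.085. Discount each cash flow and weight by its year:
  t   CF        PV=CF/(1+0.085)^t    t·PV
  1     1,000.00       921.6590       921.6590
  2     1,000.00       849.4553     1,698.9106
  3     1,000.00       782.9081     2,348.7243
  4     1,000.00       721.5743     2,886.2971
  5     1,000.00       665.0454     3,325.2271
  6     1,000.00       612.9451     3,677.6705
  7    11,000.00     6,214.1899    43,499.3290
  Σ                 10,767.7770    58,357.8177
Price P = Σ PV = 10,767.7770.
Macaulay duration = Σ(t·PV) / P = 58,357.8177 / 10,767.7770 = 5.41967 years.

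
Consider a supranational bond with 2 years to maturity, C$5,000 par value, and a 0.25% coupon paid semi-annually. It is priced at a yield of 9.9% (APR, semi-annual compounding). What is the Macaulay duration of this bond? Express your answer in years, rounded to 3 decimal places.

Periodic yield y = 0.0495. Discount each cash flow and weight by its period:
  t   CF        PV=CF/(1+0.0495)^t    t·PV
  1         6.25         5.9552         5.9552
  2         6.25         5.6743        11.3487
  3         6.25         5.4067        16.2201
  4     5,006.25     4,126.5087    16,506.0347
  Σ                  4,143.5449    16,539.5587
Price P = Σ PV = 4,143.5449.
Macaulay duration = Σ(t·PV) / P = 16,539.5587 / 4,143.5449 = 3.99164 half-year periods.
In years: 3.99164 / 2 = 1.99582 years.

1.996 years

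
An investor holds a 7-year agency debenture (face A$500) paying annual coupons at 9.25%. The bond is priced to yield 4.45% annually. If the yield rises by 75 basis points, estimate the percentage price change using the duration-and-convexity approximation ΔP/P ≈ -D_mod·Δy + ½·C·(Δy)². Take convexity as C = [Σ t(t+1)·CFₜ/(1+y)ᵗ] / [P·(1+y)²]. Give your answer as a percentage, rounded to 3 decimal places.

With y = 0.0445:
  t   CF        PV=CF/(1+0.0445)^t    t·PV        t(t+1)·PV
  1        46.25        44.2796        44.2796          88.5591
  2        46.25        42.3931        84.7861         254.3584
  3        46.25        40.5869       121.7608         487.0434
  4        46.25        38.8578       155.4311         777.1556
  5        46.25        37.2023       186.0114       1,116.0683
  6        46.25        35.6173       213.7038       1,495.9269
  7       546.25       402.7470     2,819.2292      22,553.8333
  Σ                    641.6840     3,625.2020      26,772.9450
P = 641.6840; D_Mac = 5.64951 yrs; D_mod = 5.40882 yrs; C = 38.24354.
Duration effect: -5.40882 × (+0.0075) = -0.040566
Convexity effect: 0.5 × 38.24354 × (0.0075)² = +0.0010756
ΔP/P ≈ -0.040566 + 0.0010756 = -0.039491 = -3.9491%.

-3.949%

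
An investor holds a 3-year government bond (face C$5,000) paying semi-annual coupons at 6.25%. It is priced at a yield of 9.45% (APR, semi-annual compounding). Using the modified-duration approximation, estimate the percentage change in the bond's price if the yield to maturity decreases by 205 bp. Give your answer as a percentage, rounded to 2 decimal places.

+5.42%

Periodic yield y = 0.04725. Modified duration first:
  t   CF        PV=CF/(1+0.04725)^t    t·PV
  1       156.25       149.2003       149.2003
  2       156.25       142.4686       284.9373
  3       156.25       136.0407       408.1222
  4       156.25       129.9028       519.6112
  5       156.25       124.0418       620.2092
  6     5,156.25     3,908.6947    23,452.1683
  Σ                  4,590.3490    25,434.2484
P = 4,590.3490; D_Mac = 5.54081 half-year periods = 2.77040 yrs; D_mod = 2.77040/(1+0.04725) = 2.64541 yrs.
ΔP/P ≈ -D_mod · Δy = -2.64541 × (-0.0205) = +0.054231 = +5.4231%.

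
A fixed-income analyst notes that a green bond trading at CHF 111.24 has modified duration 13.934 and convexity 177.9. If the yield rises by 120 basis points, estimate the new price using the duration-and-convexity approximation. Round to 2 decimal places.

Duration effect: -D_mod·Δy = -13.934 × (+0.012) = -0.167208
Convexity effect: ½·C·(Δy)² = 0.5 × 177.9 × (0.012)² = +0.0128088
ΔP/P ≈ -0.167208 + 0.0128088 = -0.1543992
New price ≈ 111.24 × (1 - 0.1543992) = 94.064632992.

CHF 94.06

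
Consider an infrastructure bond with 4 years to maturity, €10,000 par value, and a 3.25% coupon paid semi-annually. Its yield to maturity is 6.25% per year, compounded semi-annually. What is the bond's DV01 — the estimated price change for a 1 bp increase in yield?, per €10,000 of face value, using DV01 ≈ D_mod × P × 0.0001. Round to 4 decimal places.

Periodic yield y = 0.03125.
  t   CF        PV=CF/(1+0.03125)^t    t·PV
  1       162.50       157.5758       157.5758
  2       162.50       152.8007       305.6015
  3       162.50       148.1704       444.5112
  4       162.50       143.6804       574.7216
  5       162.50       139.3264       696.6322
  6       162.50       135.1044       810.6266
  7       162.50       131.0104       917.0725
  8    10,162.50     7,944.9079    63,559.2631
  Σ                  8,952.5764    67,466.0044
P = 8,952.5764; D_Mac = 7.53593 half-year periods = 3.76797 yrs; D_mod = 3.65379 yrs.
DV01 ≈ 3.65379 × 8,952.5764 × 0.0001 = 3.271079.

€3.2711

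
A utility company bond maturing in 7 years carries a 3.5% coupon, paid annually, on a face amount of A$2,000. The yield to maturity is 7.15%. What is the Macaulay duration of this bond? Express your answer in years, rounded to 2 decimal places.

Periodic yield y = 0.0715. Discount each cash flow and weight by its year:
  t   CF        PV=CF/(1+0.0715)^t    t·PV
  1        70.00        65.3290        65.3290
  2        70.00        60.9696       121.9393
  3        70.00        56.9012       170.7036
  4        70.00        53.1043       212.4170
  5        70.00        49.5607       247.8033
  6        70.00        46.2535       277.5212
  7     2,070.00     1,276.5126     8,935.5884
  Σ                  1,608.6309    10,031.3020
Price P = Σ PV = 1,608.6309.
Macaulay duration = Σ(t·PV) / P = 10,031.3020 / 1,608.6309 = 6.23593 years.

6.24 years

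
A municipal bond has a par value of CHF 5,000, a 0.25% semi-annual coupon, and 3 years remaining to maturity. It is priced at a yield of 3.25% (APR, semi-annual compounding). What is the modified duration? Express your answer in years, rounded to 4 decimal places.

Periodic yield y = 0.01625. First find Macaulay duration:
  t   CF        PV=CF/(1+0.01625)^t    t·PV
  1         6.25         6.1501         6.1501
  2         6.25         6.0517        12.1034
  3         6.25         5.9550        17.8649
  4         6.25         5.8597        23.4389
  5         6.25         5.7660        28.8302
  6     5,006.25     4,544.7415    27,268.4487
  Σ                  4,574.5240    27,356.8362
P = 4,574.5240; Macaulay duration = 27,356.8362 / 4,574.5240 = 5.98026 half-year periods = 2.99013 years.
Modified duration = D_Mac / (1 + y) = 2.99013 / 1.01625 = 2.94232 years.

2.9423 years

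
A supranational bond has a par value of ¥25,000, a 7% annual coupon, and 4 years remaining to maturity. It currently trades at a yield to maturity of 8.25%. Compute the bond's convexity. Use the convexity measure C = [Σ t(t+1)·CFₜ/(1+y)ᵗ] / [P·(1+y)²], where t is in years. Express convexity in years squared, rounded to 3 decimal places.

14.894

With y = 0.0825:
  t   CF        PV=CF/(1+0.0825)^t    t·PV        t(t+1)·PV
  1     1,750.00     1,616.6282     1,616.6282       3,233.2564
  2     1,750.00     1,493.4209     2,986.8419       8,960.5257
  3     1,750.00     1,379.6036     4,138.8109      16,555.2438
  4    26,750.00    19,481.0413    77,924.1651     389,620.8253
  Σ                 23,970.6940    86,666.4461     418,369.8511
P = 23,970.6940.
Convexity = Σ t(t+1)·PV / [P·(1+y)²] = 418,369.8511 / (23,970.6940 × 1.171806) = 14.89443.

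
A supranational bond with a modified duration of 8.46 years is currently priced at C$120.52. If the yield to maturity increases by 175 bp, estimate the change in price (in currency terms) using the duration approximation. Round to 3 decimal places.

Duration approximation: ΔP/P ≈ -D_mod · Δy = -8.46 × (+0.0175) = -0.148050.
ΔP ≈ 120.52 × (-0.148050) = -17.842986.

-C$17.843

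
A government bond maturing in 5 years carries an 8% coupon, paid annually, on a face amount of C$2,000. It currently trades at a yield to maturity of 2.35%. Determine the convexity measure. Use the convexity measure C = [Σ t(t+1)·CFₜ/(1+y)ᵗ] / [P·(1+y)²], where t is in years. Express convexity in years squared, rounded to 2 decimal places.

With y = 0.0235:
  t   CF        PV=CF/(1+0.0235)^t    t·PV        t(t+1)·PV
  1       160.00       156.3263       156.3263         312.6527
  2       160.00       152.7370       305.4740         916.4221
  3       160.00       149.2301       447.6903       1,790.7612
  4       160.00       145.8037       583.2149       2,916.0743
  5     2,160.00     1,923.1560     9,615.7800      57,694.6803
  Σ                  2,527.2532    11,108.4856      63,630.5906
P = 2,527.2532.
Convexity = Σ t(t+1)·PV / [P·(1+y)²] = 63,630.5906 / (2,527.2532 × 1.047552) = 24.03486.

24.03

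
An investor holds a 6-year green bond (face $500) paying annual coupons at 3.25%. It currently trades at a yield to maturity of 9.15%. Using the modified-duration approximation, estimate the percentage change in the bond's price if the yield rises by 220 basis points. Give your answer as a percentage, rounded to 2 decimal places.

Periodic yield y = 0.0915. Modified duration first:
  t   CF        PV=CF/(1+0.0915)^t    t·PV
  1        16.25        14.8878        14.8878
  2        16.25        13.6397        27.2795
  3        16.25        12.4963        37.4890
  4        16.25        11.4488        45.7950
  5        16.25        10.4890        52.4451
  6       516.25       305.2935     1,831.7613
  Σ                    368.2551     2,009.6576
P = 368.2551; D_Mac = 5.45724 yrs; D_mod = 5.45724/(1+0.0915) = 4.99976 yrs.
ΔP/P ≈ -D_mod · Δy = -4.99976 × (+0.022) = -0.109995 = -10.9995%.

-11.00%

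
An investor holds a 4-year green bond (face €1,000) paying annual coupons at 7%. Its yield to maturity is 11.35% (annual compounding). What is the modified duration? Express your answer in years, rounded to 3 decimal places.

3.227 years

Periodic yield y = 0.1135. First find Macaulay duration:
  t   CF        PV=CF/(1+0.1135)^t    t·PV
  1        70.00        62.8648        62.8648
  2        70.00        56.4570       112.9139
  3        70.00        50.7023       152.1068
  4     1,070.00       696.0219     2,784.0875
  Σ                    866.0460     3,111.9731
P = 866.0460; Macaulay duration = 3,111.9731 / 866.0460 = 3.59331 years.
Modified duration = D_Mac / (1 + y) = 3.59331 / 1.1135 = 3.22704 years.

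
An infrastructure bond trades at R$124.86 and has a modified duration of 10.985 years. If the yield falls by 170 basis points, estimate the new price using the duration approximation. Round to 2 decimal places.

Duration approximation: ΔP/P ≈ -D_mod · Δy = -10.985 × (-0.017) = +0.186745.
New price ≈ 124.86 × (1 + 0.186745) = 148.1769807.

R$148.18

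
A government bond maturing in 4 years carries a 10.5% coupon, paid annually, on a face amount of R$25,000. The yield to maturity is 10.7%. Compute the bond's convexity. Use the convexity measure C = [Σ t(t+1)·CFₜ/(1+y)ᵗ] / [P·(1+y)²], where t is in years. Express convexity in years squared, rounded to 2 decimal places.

With y = 0.107:
  t   CF        PV=CF/(1+0.107)^t    t·PV        t(t+1)·PV
  1     2,625.00     2,371.2737     2,371.2737       4,742.5474
  2     2,625.00     2,142.0720     4,284.1440      12,852.4320
  3     2,625.00     1,935.0244     5,805.0732      23,220.2928
  4    27,625.00    18,395.5087    73,582.0350     367,910.1749
  Σ                 24,843.8789    86,042.5259     408,725.4472
P = 24,843.8789.
Convexity = Σ t(t+1)·PV / [P·(1+y)²] = 408,725.4472 / (24,843.8789 × 1.225449) = 13.42508.

13.43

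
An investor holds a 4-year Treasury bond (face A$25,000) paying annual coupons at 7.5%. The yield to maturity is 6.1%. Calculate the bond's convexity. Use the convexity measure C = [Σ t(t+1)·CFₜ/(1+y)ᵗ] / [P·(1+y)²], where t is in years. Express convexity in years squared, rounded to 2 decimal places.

15.47

With y = 0.061:
  t   CF        PV=CF/(1+0.061)^t    t·PV        t(t+1)·PV
  1     1,875.00     1,767.2008     1,767.2008       3,534.4015
  2     1,875.00     1,665.5992     3,331.1984       9,993.5952
  3     1,875.00     1,569.8390     4,709.5171      18,838.0683
  4    26,875.00    21,207.3760    84,829.5042     424,147.5209
  Σ                 26,210.0150    94,637.4204     456,513.5859
P = 26,210.0150.
Convexity = Σ t(t+1)·PV / [P·(1+y)²] = 456,513.5859 / (26,210.0150 × 1.125721) = 15.47233.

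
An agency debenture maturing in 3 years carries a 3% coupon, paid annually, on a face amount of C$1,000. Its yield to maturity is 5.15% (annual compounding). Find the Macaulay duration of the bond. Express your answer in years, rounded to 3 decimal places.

2.911 years

Periodic yield y = 0.0515. Discount each cash flow and weight by its year:
  t   CF        PV=CF/(1+0.0515)^t    t·PV
  1        30.00        28.5307        28.5307
  2        30.00        27.1333        54.2666
  3     1,030.00       885.9504     2,657.8511
  Σ                    941.6143     2,740.6484
Price P = Σ PV = 941.6143.
Macaulay duration = Σ(t·PV) / P = 2,740.6484 / 941.6143 = 2.91058 years.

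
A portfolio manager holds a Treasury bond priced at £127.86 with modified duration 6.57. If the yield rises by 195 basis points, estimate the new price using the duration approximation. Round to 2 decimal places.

Duration approximation: ΔP/P ≈ -D_mod · Δy = -6.57 × (+0.0195) = -0.128115.
New price ≈ 127.86 × (1 - 0.128115) = 111.4792161.

£111.48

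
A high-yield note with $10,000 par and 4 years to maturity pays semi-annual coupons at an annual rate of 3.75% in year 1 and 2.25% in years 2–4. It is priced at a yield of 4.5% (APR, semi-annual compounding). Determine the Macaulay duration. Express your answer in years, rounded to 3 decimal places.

3.791 years

Periodic yield y = 0.0225. Discount each cash flow and weight by its period:
  t   CF        PV=CF/(1+0.0225)^t    t·PV
  1       187.50       183.3741       183.3741
  2       187.50       179.3390       358.6779
  3       112.50       105.2356       315.7067
  4       112.50       102.9199       411.6795
  5       112.50       100.6551       503.2757
  6       112.50        98.4402       590.6414
  7       112.50        96.2741       673.9184
  8    10,112.50     8,463.5390    67,708.3122
  Σ                  9,329.7769    70,745.5860
Price P = Σ PV = 9,329.7769.
Macaulay duration = Σ(t·PV) / P = 70,745.5860 / 9,329.7769 = 7.58277 half-year periods.
In years: 7.58277 / 2 = 3.79139 years.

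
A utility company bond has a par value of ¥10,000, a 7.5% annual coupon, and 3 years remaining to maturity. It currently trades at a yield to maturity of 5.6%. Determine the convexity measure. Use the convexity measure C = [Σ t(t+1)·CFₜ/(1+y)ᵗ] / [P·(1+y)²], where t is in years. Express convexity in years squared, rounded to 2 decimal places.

9.81

With y = 0.056:
  t   CF        PV=CF/(1+0.056)^t    t·PV        t(t+1)·PV
  1       750.00       710.2273       710.2273       1,420.4545
  2       750.00       672.5637     1,345.1274       4,035.3822
  3    10,750.00     9,128.8634    27,386.5903     109,546.3611
  Σ                 10,511.6544    29,441.9450     115,002.1979
P = 10,511.6544.
Convexity = Σ t(t+1)·PV / [P·(1+y)²] = 115,002.1979 / (10,511.6544 × 1.115136) = 9.81086.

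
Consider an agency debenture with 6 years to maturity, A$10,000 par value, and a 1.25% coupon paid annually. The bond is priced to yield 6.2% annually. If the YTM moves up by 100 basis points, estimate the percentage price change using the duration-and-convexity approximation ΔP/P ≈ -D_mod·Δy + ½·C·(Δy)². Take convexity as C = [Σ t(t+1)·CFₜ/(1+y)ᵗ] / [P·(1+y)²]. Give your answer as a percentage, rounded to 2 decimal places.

-5.27%

With y = 0.062:
  t   CF        PV=CF/(1+0.062)^t    t·PV        t(t+1)·PV
  1       125.00       117.7024       117.7024         235.4049
  2       125.00       110.8309       221.6619         664.9856
  3       125.00       104.3606       313.0817       1,252.3269
  4       125.00        98.2680       393.0718       1,965.3592
  5       125.00        92.5310       462.6552       2,775.9311
  6    10,125.00     7,057.4520    42,344.7118     296,412.9829
  Σ                  7,581.1449    43,852.8849     303,306.9906
P = 7,581.1449; D_Mac = 5.78447 yrs; D_mod = 5.44677 yrs; C = 35.47305.
Duration effect: -5.44677 × (+0.01) = -0.054468
Convexity effect: 0.5 × 35.47305 × (0.01)² = +0.0017737
ΔP/P ≈ -0.054468 + 0.0017737 = -0.052694 = -5.2694%.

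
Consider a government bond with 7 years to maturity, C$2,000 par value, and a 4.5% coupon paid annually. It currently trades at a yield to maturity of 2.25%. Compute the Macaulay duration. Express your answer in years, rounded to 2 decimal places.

6.22 years

Periodic yield y = 0.0225. Discount each cash flow and weight by its year:
  t   CF        PV=CF/(1+0.0225)^t    t·PV
  1        90.00        88.0196        88.0196
  2        90.00        86.0827       172.1654
  3        90.00        84.1885       252.5654
  4        90.00        82.3359       329.3436
  5        90.00        80.5241       402.6205
  6        90.00        78.7522       472.5131
  7     2,090.00     1,788.5582    12,519.9072
  Σ                  2,288.4611    14,237.1348
Price P = Σ PV = 2,288.4611.
Macaulay duration = Σ(t·PV) / P = 14,237.1348 / 2,288.4611 = 6.22127 years.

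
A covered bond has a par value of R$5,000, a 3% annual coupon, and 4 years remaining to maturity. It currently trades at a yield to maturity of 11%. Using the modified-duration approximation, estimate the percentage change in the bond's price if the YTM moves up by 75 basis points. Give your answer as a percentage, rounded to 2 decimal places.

Periodic yield y = 0.11. Modified duration first:
  t   CF        PV=CF/(1+0.11)^t    t·PV
  1       150.00       135.1351       135.1351
  2       150.00       121.7434       243.4867
  3       150.00       109.6787       329.0361
  4     5,150.00     3,392.4645    13,569.8581
  Σ                  3,759.0217    14,277.5161
P = 3,759.0217; D_Mac = 3.79820 yrs; D_mod = 3.79820/(1+0.11) = 3.42180 yrs.
ΔP/P ≈ -D_mod · Δy = -3.42180 × (+0.0075) = -0.025664 = -2.5664%.

-2.57%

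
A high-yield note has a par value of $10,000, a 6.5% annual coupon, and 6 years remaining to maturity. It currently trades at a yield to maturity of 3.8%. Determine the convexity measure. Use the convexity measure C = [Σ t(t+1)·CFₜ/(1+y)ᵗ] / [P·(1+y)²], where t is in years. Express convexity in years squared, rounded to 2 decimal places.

With y = 0.038:
  t   CF        PV=CF/(1+0.038)^t    t·PV        t(t+1)·PV
  1       650.00       626.2042       626.2042       1,252.4085
  2       650.00       603.2796     1,206.5592       3,619.6777
  3       650.00       581.1942     1,743.5827       6,974.3308
  4       650.00       559.9174     2,239.6695      11,198.3475
  5       650.00       539.4194     2,697.0972      16,182.5830
  6    10,650.00     8,514.6242    51,087.7454     357,614.2180
  Σ                 11,424.6391    59,600.8583     396,841.5654
P = 11,424.6391.
Convexity = Σ t(t+1)·PV / [P·(1+y)²] = 396,841.5654 / (11,424.6391 × 1.077444) = 32.23888.

32.24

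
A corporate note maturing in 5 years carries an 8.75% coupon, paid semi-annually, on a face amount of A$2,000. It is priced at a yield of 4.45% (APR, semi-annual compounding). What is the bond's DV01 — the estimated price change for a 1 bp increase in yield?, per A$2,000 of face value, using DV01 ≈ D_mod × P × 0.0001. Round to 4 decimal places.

A$0.9871

Periodic yield y = 0.02225.
  t   CF        PV=CF/(1+0.02225)^t    t·PV
  1        87.50        85.5955        85.5955
  2        87.50        83.7325       167.4649
  3        87.50        81.9100       245.7299
  4        87.50        80.1271       320.5085
  5        87.50        78.3831       391.9155
  6        87.50        76.6770       460.0622
  7        87.50        75.0081       525.0568
  8        87.50        73.3755       587.0040
  9        87.50        71.7784       646.0059
  10    2,087.50     1,675.1561    16,751.5613
  Σ                  2,381.7434    20,180.9046
P = 2,381.7434; D_Mac = 8.47317 half-year periods = 4.23658 yrs; D_mod = 4.14437 yrs.
DV01 ≈ 4.14437 × 2,381.7434 × 0.0001 = 0.987083.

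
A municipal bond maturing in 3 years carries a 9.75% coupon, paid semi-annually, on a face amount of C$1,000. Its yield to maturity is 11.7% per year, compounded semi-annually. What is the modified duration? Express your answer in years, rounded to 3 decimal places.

Periodic yield y = 0.0585. First find Macaulay duration:
  t   CF        PV=CF/(1+0.0585)^t    t·PV
  1        48.75        46.0557        46.0557
  2        48.75        43.5104        87.0208
  3        48.75        41.1057       123.3171
  4        48.75        38.8339       155.3357
  5        48.75        36.6877       183.4384
  6     1,048.75       745.6359     4,473.8153
  Σ                    951.8293     5,068.9830
P = 951.8293; Macaulay duration = 5,068.9830 / 951.8293 = 5.32552 half-year periods = 2.66276 years.
Modified duration = D_Mac / (1 + y) = 2.66276 / 1.0585 = 2.51560 years.

2.516 years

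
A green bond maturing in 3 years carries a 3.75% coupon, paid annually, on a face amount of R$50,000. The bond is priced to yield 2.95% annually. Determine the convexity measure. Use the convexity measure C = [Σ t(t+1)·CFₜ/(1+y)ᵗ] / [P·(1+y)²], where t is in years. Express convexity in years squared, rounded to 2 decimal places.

With y = 0.0295:
  t   CF        PV=CF/(1+0.0295)^t    t·PV        t(t+1)·PV
  1     1,875.00     1,821.2725     1,821.2725       3,642.5449
  2     1,875.00     1,769.0845     3,538.1689      10,614.5068
  3    51,875.00    47,542.1762   142,626.5285     570,506.1138
  Σ                 51,132.5331   147,985.9699     584,763.1656
P = 51,132.5331.
Convexity = Σ t(t+1)·PV / [P·(1+y)²] = 584,763.1656 / (51,132.5331 × 1.059870) = 10.79021.

10.79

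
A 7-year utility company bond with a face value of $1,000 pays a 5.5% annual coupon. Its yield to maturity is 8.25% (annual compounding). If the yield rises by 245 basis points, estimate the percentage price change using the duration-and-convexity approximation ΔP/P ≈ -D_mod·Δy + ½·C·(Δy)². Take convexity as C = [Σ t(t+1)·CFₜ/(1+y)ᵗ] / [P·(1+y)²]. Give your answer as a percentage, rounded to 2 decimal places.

With y = 0.0825:
  t   CF        PV=CF/(1+0.0825)^t    t·PV        t(t+1)·PV
  1        55.00        50.8083        50.8083         101.6166
  2        55.00        46.9361        93.8722         281.6165
  3        55.00        43.3590       130.0769         520.3077
  4        55.00        40.0545       160.2179         801.0895
  5        55.00        37.0018       185.0091       1,110.0548
  6        55.00        34.1818       205.0910       1,435.6367
  7     1,055.00       605.6994     4,239.8956      33,919.1649
  Σ                    858.0409     5,064.9710      38,169.4868
P = 858.0409; D_Mac = 5.90295 yrs; D_mod = 5.45307 yrs; C = 37.96230.
Duration effect: -5.45307 × (+0.0245) = -0.133600
Convexity effect: 0.5 × 37.96230 × (0.0245)² = +0.0113934
ΔP/P ≈ -0.133600 + 0.0113934 = -0.122207 = -12.2207%.

-12.22%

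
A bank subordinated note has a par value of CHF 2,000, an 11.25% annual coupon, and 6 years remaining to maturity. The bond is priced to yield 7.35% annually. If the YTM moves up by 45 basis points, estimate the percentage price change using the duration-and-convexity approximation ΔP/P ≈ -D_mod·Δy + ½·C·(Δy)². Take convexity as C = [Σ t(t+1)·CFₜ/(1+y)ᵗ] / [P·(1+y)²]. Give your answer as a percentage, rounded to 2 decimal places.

-1.98%

With y = 0.0735:
  t   CF        PV=CF/(1+0.0735)^t    t·PV        t(t+1)·PV
  1       225.00       209.5948       209.5948         419.1896
  2       225.00       195.2443       390.4887       1,171.4660
  3       225.00       181.8764       545.6292       2,182.5169
  4       225.00       169.4238       677.6951       3,388.4753
  5       225.00       157.8237       789.1186       4,734.7116
  6     2,225.00     1,453.8437     8,723.0623      61,061.4359
  Σ                  2,367.8067    11,335.5886      72,957.7952
P = 2,367.8067; D_Mac = 4.78738 yrs; D_mod = 4.45960 yrs; C = 26.73753.
Duration effect: -4.45960 × (+0.0045) = -0.020068
Convexity effect: 0.5 × 26.73753 × (0.0045)² = +0.0002707
ΔP/P ≈ -0.020068 + 0.0002707 = -0.019797 = -1.9797%.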